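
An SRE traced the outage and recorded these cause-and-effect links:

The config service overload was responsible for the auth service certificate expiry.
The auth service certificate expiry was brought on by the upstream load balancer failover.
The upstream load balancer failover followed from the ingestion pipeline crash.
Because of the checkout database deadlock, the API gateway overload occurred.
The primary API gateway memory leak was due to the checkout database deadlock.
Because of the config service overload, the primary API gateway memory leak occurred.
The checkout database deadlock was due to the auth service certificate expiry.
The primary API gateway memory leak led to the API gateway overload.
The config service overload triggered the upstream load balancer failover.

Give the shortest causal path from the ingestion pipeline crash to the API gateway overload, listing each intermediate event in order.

the ingestion pipeline crash → the upstream load balancer failover → the auth service certificate expiry → the checkout database deadlock → the API gateway overload

the ingestion pipeline crash → the upstream load balancer failover
the upstream load balancer failover → the auth service certificate expiry
the auth service certificate expiry → the checkout database deadlock
the checkout database deadlock → the API gateway overload
Length: 4 steps.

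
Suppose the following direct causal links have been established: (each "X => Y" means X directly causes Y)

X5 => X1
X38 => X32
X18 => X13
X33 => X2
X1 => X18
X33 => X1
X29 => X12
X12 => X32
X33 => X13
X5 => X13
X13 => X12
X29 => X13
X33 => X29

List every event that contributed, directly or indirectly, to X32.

Immediate causes of X32: X38, X12.
Further upstream: X5, X33, X1, X18, X29, X13.

X1, X12, X13, X18, X29, X33, X38, X5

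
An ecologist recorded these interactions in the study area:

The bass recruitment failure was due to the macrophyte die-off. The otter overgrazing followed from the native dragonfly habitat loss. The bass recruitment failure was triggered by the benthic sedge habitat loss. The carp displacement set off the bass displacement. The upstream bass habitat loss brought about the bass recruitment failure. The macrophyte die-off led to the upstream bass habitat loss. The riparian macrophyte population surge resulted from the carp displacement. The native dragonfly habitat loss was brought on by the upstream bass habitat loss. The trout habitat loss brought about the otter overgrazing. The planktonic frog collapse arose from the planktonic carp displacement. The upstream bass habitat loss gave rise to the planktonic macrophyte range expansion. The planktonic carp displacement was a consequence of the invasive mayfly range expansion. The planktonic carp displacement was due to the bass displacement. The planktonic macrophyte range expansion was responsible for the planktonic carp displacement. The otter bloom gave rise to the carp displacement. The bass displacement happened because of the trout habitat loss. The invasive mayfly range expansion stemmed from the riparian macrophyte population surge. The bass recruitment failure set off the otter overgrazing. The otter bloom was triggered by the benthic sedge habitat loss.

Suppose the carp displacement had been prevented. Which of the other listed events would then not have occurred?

the invasive mayfly range expansion, the riparian macrophyte population surge

Downstream of the carp displacement: the riparian macrophyte population surge, the bass displacement, the invasive mayfly range expansion, the planktonic carp displacement, the planktonic frog collapse.
Of those, still caused via another path: the bass displacement, the planktonic carp displacement, the planktonic frog collapse.
The remainder have no surviving cause.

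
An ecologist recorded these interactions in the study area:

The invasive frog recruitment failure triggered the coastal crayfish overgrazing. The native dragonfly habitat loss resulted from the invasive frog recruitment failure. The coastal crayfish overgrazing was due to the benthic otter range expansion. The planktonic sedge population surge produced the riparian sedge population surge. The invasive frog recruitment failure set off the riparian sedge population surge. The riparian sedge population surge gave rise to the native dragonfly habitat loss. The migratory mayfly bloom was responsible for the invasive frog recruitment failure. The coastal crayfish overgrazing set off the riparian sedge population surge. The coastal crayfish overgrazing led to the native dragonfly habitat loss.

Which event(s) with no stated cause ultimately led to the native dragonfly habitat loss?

the benthic otter range expansion, the migratory mayfly bloom, the planktonic sedge population surge

Tracing upstream from the native dragonfly habitat loss: the native dragonfly habitat loss ← the riparian sedge population surge ← the planktonic sedge population surge.
A separate upstream branch: the native dragonfly habitat loss ← the invasive frog recruitment failure ← the migratory mayfly bloom.
A separate upstream branch: the native dragonfly habitat loss ← the coastal crayfish overgrazing ← the benthic otter range expansion.
Each of those chain origins has no stated cause.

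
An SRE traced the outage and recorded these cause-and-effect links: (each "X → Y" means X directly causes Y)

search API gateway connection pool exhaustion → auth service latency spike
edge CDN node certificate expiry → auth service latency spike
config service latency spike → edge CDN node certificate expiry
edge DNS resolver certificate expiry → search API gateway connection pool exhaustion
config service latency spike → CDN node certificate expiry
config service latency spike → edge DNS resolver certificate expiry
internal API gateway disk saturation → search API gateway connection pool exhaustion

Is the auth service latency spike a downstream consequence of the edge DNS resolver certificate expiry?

Yes

There is a causal chain: the edge DNS resolver certificate expiry → the search API gateway connection pool exhaustion → the auth service latency spike.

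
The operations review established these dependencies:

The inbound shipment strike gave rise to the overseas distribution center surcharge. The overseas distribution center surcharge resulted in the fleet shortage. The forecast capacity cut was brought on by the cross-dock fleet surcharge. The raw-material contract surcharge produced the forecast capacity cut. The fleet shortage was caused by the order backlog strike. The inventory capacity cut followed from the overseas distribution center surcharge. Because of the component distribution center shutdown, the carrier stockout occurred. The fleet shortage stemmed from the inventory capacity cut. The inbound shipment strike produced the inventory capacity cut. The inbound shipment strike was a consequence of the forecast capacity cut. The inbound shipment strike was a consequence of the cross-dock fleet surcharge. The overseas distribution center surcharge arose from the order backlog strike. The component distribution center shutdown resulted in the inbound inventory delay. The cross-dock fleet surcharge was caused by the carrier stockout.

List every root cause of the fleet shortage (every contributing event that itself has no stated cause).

the component distribution center shutdown, the order backlog strike, the raw-material contract surcharge

Tracing upstream from the fleet shortage: the fleet shortage ← the overseas distribution center surcharge ← the inbound shipment strike ← the cross-dock fleet surcharge ← the carrier stockout ← the component distribution center shutdown.
A separate upstream branch: the fleet shortage ← the overseas distribution center surcharge ← the inbound shipment strike ← the forecast capacity cut ← the raw-material contract surcharge.
A separate upstream branch: the fleet shortage ← the order backlog strike.
Each of those chain origins has no stated cause.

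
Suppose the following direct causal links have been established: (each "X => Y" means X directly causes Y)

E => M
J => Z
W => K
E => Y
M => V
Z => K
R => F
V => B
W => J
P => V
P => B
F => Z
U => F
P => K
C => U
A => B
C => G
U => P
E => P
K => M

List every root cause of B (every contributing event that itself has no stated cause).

A, C, E, R, W

Tracing upstream from B: B ← P ← U ← C.
A separate upstream branch: B ← A.
A separate upstream branch: B ← V ← M ← K ← Z ← F ← R.
A separate upstream branch: B ← P ← E.
A separate upstream branch: B ← V ← M ← K ← W.
Each of those chain origins has no stated cause.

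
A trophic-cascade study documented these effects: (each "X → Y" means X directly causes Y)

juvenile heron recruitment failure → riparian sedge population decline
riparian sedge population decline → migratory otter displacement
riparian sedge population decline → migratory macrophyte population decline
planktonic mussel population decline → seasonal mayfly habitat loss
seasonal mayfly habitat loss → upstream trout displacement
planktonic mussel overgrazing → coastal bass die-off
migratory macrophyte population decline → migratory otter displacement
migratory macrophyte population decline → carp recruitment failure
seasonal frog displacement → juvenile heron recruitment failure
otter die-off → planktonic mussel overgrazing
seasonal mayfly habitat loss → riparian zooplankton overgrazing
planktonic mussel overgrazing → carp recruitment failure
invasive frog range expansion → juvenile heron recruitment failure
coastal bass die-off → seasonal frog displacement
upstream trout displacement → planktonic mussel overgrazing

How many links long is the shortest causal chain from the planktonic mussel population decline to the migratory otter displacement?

8

Shortest chain: the planktonic mussel population decline → the seasonal mayfly habitat loss → the upstream trout displacement → the planktonic mussel overgrazing → the coastal bass die-off → the seasonal frog displacement → the juvenile heron recruitment failure → the riparian sedge population decline → the migratory otter displacement.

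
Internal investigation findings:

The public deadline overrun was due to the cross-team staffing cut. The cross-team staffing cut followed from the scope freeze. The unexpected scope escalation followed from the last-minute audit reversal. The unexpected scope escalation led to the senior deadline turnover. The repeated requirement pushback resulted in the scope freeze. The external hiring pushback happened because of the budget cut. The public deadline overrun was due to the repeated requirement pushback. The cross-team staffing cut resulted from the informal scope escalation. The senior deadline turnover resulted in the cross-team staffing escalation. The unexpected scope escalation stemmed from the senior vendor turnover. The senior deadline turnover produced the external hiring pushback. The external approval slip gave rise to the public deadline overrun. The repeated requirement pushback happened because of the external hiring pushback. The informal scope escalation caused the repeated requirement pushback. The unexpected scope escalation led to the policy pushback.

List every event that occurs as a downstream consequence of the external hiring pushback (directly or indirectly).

Direct effects: the repeated requirement pushback.
2 steps out: the scope freeze, the public deadline overrun.
3 steps out: the cross-team staffing cut.
Not reachable from it: the senior vendor turnover, the last-minute audit reversal, the external approval slip, the unexpected scope escalation, the budget cut, the senior deadline turnover, the policy pushback, the informal scope escalation, the cross-team staffing escalation.

the cross-team staffing cut, the public deadline overrun, the repeated requirement pushback, the scope freeze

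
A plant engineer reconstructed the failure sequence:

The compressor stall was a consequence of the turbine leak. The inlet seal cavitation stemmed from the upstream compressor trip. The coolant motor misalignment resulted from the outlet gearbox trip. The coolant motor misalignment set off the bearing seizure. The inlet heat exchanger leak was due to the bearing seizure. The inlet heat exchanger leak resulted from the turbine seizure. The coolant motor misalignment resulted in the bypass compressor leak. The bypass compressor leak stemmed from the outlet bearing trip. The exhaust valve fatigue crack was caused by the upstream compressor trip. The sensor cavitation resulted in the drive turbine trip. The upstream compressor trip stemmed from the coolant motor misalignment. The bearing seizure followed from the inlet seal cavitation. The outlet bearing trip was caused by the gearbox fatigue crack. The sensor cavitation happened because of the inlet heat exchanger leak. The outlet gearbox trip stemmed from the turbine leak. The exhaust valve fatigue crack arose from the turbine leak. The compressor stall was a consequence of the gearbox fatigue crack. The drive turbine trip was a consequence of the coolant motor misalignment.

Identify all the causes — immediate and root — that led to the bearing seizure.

Immediate causes of the bearing seizure: the coolant motor misalignment, the inlet seal cavitation.
Further upstream: the turbine leak, the outlet gearbox trip, the upstream compressor trip.

the coolant motor misalignment, the inlet seal cavitation, the outlet gearbox trip, the turbine leak, the upstream compressor trip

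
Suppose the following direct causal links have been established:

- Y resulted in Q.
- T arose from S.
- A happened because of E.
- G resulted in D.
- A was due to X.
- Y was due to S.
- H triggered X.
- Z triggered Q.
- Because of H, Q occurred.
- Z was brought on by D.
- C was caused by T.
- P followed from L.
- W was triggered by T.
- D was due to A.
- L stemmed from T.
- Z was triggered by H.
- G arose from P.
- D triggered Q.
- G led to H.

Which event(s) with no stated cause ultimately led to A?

E, S

Tracing upstream from A: A ← X ← H ← G ← P ← L ← T ← S.
A separate upstream branch: A ← E.
Each of those chain origins has no stated cause.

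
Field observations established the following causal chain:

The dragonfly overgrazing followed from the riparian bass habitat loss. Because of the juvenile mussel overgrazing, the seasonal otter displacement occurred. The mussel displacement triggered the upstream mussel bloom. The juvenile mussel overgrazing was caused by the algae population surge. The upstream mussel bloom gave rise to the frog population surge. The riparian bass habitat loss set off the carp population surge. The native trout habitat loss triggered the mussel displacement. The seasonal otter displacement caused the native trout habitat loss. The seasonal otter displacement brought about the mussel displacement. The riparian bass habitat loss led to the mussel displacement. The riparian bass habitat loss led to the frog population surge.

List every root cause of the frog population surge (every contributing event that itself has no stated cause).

Tracing upstream from the frog population surge: the frog population surge ← the upstream mussel bloom ← the mussel displacement ← the seasonal otter displacement ← the juvenile mussel overgrazing ← the algae population surge.
A separate upstream branch: the frog population surge ← the riparian bass habitat loss.
Each of those chain origins has no stated cause.

the algae population surge, the riparian bass habitat loss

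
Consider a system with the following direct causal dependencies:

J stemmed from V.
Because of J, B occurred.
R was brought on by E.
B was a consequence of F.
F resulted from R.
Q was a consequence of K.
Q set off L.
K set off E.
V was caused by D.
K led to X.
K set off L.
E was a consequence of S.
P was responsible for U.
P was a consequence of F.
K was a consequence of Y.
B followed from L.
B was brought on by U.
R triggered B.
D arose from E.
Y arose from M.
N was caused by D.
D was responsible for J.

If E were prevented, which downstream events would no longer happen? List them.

D, F, J, N, P, R, U, V

Downstream of E: R, D, V, F, N, J, P, U, B.
Of those, still caused via another path: B.
The remainder have no surviving cause.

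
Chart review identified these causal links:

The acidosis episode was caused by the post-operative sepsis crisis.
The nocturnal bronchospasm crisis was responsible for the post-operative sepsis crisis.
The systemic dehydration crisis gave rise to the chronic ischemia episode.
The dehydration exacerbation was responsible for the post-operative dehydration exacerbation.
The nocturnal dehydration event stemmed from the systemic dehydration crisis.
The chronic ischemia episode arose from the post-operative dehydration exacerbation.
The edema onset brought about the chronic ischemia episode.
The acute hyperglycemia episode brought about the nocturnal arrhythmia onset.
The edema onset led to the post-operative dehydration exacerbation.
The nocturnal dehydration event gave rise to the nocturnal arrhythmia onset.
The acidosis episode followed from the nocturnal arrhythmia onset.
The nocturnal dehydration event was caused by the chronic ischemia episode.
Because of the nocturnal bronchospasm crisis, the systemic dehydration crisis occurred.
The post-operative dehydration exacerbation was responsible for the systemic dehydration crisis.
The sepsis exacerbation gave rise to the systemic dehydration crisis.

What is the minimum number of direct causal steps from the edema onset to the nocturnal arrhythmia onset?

Shortest chain: the edema onset → the chronic ischemia episode → the nocturnal dehydration event → the nocturnal arrhythmia onset.

3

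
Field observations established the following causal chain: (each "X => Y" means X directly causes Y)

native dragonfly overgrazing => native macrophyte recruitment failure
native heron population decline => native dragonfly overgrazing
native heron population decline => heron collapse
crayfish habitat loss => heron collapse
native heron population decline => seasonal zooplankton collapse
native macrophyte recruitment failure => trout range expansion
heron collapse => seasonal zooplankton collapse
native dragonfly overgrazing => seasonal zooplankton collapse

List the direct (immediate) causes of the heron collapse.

the crayfish habitat loss, the native heron population decline

the crayfish habitat loss, the native heron population decline → the heron collapse with nothing further upstream stated.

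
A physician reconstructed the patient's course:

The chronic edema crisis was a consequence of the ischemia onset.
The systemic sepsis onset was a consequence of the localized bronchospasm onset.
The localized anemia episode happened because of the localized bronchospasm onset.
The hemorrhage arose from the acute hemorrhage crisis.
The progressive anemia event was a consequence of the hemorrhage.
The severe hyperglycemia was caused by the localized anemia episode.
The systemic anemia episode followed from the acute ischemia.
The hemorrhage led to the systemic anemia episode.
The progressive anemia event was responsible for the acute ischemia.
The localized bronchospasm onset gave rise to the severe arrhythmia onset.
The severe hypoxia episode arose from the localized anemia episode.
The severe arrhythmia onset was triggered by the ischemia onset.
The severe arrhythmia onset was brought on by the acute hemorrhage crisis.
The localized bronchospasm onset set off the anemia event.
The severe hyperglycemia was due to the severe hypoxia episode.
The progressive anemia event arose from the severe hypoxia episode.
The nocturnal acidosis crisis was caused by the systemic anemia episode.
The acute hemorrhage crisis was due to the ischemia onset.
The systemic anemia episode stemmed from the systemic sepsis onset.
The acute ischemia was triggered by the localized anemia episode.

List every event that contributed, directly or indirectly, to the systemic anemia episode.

the acute hemorrhage crisis, the acute ischemia, the hemorrhage, the ischemia onset, the localized anemia episode, the localized bronchospasm onset, the progressive anemia event, the severe hypoxia episode, the systemic sepsis onset

Immediate causes of the systemic anemia episode: the hemorrhage, the acute ischemia, the systemic sepsis onset.
Further upstream: the ischemia onset, the acute hemorrhage crisis, the localized bronchospasm onset, the localized anemia episode, the severe hypoxia episode, the progressive anemia event.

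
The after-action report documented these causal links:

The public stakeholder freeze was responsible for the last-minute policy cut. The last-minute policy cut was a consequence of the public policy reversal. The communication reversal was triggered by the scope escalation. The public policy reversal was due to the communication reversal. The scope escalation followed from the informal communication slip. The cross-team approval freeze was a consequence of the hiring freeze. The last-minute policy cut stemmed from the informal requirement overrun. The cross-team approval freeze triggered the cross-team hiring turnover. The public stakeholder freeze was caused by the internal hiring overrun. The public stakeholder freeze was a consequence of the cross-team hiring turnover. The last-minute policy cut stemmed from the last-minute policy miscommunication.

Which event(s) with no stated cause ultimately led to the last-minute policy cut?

Tracing upstream from the last-minute policy cut: the last-minute policy cut ← the public stakeholder freeze ← the cross-team hiring turnover ← the cross-team approval freeze ← the hiring freeze.
A separate upstream branch: the last-minute policy cut ← the last-minute policy miscommunication.
A separate upstream branch: the last-minute policy cut ← the public policy reversal ← the communication reversal ← the scope escalation ← the informal communication slip.
A separate upstream branch: the last-minute policy cut ← the public stakeholder freeze ← the internal hiring overrun.
A separate upstream branch: the last-minute policy cut ← the informal requirement overrun.
Each of those chain origins has no stated cause.

the hiring freeze, the informal communication slip, the informal requirement overrun, the internal hiring overrun, the last-minute policy miscommunication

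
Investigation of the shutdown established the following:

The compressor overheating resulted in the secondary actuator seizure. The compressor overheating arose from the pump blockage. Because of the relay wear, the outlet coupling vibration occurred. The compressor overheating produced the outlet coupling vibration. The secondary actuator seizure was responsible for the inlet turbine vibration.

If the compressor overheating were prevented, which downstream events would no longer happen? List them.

the inlet turbine vibration, the secondary actuator seizure

Downstream of the compressor overheating: the secondary actuator seizure, the inlet turbine vibration, the outlet coupling vibration.
Of those, still caused via another path: the outlet coupling vibration.
The remainder have no surviving cause.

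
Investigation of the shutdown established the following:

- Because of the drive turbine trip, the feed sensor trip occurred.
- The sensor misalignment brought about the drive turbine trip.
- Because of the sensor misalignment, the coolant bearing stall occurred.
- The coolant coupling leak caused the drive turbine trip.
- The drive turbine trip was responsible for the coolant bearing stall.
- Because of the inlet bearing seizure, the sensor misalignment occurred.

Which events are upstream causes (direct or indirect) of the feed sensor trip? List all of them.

Immediate cause of the feed sensor trip: the drive turbine trip.
Further upstream: the inlet bearing seizure, the sensor misalignment, the coolant coupling leak.

the coolant coupling leak, the drive turbine trip, the inlet bearing seizure, the sensor misalignment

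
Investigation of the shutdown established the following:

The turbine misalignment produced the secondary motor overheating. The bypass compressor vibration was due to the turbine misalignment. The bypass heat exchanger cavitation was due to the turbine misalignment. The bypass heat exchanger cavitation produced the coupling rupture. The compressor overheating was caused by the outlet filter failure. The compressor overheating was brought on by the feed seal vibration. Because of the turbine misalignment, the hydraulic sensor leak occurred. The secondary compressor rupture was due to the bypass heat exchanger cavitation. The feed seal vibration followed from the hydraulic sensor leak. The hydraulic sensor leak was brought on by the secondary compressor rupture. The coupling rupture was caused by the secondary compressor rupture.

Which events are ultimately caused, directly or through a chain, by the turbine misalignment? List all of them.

Direct effects: the secondary motor overheating, the bypass heat exchanger cavitation, the bypass compressor vibration, the hydraulic sensor leak.
2 steps out: the secondary compressor rupture, the coupling rupture, the feed seal vibration.
3 steps out: the compressor overheating.
Not reachable from it: the outlet filter failure.

the bypass compressor vibration, the bypass heat exchanger cavitation, the compressor overheating, the coupling rupture, the feed seal vibration, the hydraulic sensor leak, the secondary compressor rupture, the secondary motor overheating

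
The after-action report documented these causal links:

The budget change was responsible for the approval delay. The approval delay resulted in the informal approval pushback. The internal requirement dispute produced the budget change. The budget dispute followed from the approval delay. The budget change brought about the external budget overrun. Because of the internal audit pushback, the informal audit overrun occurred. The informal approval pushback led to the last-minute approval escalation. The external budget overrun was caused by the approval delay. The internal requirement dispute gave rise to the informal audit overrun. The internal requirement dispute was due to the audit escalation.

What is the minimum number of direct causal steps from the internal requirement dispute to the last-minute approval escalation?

Shortest chain: the internal requirement dispute → the budget change → the approval delay → the informal approval pushback → the last-minute approval escalation.

4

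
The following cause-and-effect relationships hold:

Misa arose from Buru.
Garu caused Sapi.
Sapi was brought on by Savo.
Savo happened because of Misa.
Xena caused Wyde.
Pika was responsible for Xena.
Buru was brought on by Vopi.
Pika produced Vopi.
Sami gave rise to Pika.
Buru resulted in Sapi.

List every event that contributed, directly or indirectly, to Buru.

Pika, Sami, Vopi

Immediate cause of Buru: Vopi.
Further upstream: Sami, Pika.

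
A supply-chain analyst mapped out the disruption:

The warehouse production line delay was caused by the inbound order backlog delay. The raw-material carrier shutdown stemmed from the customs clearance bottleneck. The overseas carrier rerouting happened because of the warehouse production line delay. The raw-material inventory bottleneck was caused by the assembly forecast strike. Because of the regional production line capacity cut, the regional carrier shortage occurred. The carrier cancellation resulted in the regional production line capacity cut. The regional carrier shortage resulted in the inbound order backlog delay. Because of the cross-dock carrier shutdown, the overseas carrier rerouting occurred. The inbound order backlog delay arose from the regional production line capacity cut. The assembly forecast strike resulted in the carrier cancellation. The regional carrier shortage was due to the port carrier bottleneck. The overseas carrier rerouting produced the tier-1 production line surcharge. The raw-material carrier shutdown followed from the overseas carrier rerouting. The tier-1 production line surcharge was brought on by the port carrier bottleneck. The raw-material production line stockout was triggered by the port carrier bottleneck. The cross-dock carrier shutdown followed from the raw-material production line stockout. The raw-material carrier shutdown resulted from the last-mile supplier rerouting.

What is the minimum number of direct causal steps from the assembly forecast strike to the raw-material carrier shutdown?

6

Shortest chain: the assembly forecast strike → the carrier cancellation → the regional production line capacity cut → the inbound order backlog delay → the warehouse production line delay → the overseas carrier rerouting → the raw-material carrier shutdown.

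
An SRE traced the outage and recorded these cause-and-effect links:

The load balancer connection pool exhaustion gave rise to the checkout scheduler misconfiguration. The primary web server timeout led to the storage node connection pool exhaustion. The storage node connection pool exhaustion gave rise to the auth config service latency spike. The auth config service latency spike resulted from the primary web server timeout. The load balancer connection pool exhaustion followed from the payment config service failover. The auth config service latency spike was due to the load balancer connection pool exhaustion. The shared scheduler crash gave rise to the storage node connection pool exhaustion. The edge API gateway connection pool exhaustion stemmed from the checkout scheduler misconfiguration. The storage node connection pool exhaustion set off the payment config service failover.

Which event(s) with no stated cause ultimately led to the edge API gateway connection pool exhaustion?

Tracing upstream from the edge API gateway connection pool exhaustion: the edge API gateway connection pool exhaustion ← the checkout scheduler misconfiguration ← the load balancer connection pool exhaustion ← the payment config service failover ← the storage node connection pool exhaustion ← the primary web server timeout.
A separate upstream branch: the edge API gateway connection pool exhaustion ← the checkout scheduler misconfiguration ← the load balancer connection pool exhaustion ← the payment config service failover ← the storage node connection pool exhaustion ← the shared scheduler crash.
Each of those chain origins has no stated cause.

the primary web server timeout, the shared scheduler crash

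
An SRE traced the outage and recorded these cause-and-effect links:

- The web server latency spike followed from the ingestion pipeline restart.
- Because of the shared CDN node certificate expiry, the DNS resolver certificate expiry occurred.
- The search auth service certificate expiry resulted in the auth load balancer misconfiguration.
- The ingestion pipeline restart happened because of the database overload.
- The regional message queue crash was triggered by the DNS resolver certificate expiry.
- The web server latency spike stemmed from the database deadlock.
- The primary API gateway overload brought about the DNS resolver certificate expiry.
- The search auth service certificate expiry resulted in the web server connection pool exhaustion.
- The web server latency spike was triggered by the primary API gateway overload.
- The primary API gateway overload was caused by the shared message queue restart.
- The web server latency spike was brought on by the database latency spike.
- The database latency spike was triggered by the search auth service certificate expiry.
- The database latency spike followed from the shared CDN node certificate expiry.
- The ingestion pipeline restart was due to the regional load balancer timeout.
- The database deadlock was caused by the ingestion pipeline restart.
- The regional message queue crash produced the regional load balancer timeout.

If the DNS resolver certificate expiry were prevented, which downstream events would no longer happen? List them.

the regional load balancer timeout, the regional message queue crash

Downstream of the DNS resolver certificate expiry: the regional message queue crash, the regional load balancer timeout, the ingestion pipeline restart, the database deadlock, the web server latency spike.
Of those, still caused via another path: the ingestion pipeline restart, the database deadlock, the web server latency spike.
The remainder have no surviving cause.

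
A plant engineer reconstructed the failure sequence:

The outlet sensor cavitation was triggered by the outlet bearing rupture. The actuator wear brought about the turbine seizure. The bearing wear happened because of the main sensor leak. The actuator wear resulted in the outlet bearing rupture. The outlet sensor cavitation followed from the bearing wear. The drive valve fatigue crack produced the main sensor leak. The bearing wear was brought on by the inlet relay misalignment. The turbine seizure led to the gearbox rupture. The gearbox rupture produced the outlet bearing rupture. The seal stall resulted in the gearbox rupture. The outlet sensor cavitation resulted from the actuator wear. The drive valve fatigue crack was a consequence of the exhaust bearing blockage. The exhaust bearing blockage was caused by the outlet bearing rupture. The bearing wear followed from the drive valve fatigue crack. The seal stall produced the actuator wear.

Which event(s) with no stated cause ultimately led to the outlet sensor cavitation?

the inlet relay misalignment, the seal stall

Tracing upstream from the outlet sensor cavitation: the outlet sensor cavitation ← the actuator wear ← the seal stall.
A separate upstream branch: the outlet sensor cavitation ← the bearing wear ← the inlet relay misalignment.
Each of those chain origins has no stated cause.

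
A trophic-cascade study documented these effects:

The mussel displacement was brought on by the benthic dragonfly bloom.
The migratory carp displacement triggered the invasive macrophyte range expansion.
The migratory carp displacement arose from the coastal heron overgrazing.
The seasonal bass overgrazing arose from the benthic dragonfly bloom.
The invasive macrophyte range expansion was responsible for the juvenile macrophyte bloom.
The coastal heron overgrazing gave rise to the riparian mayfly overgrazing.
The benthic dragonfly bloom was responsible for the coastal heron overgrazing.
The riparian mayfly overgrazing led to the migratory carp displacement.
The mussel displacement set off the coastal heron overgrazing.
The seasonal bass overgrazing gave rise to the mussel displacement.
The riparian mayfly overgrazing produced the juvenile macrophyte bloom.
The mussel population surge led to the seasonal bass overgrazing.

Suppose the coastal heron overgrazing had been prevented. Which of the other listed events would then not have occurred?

Downstream of the coastal heron overgrazing: the riparian mayfly overgrazing, the migratory carp displacement, the invasive macrophyte range expansion, the juvenile macrophyte bloom.

the invasive macrophyte range expansion, the juvenile macrophyte bloom, the migratory carp displacement, the riparian mayfly overgrazing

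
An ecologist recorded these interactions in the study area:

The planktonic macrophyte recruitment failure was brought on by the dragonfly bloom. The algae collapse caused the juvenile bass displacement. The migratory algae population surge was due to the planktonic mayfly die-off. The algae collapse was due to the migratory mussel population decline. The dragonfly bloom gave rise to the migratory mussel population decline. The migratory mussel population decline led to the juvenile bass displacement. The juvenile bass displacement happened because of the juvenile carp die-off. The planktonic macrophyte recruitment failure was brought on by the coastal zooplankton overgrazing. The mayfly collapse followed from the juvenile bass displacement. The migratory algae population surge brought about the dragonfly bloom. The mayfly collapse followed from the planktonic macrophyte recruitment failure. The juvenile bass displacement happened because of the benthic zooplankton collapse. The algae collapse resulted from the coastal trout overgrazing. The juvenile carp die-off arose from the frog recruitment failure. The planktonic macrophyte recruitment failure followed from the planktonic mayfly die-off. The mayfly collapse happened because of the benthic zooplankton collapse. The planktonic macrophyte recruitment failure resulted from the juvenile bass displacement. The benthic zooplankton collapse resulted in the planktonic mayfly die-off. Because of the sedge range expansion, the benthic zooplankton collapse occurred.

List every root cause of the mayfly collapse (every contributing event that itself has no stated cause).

the coastal trout overgrazing, the coastal zooplankton overgrazing, the frog recruitment failure, the sedge range expansion

Tracing upstream from the mayfly collapse: the mayfly collapse ← the juvenile bass displacement ← the juvenile carp die-off ← the frog recruitment failure.
A separate upstream branch: the mayfly collapse ← the benthic zooplankton collapse ← the sedge range expansion.
A separate upstream branch: the mayfly collapse ← the juvenile bass displacement ← the algae collapse ← the coastal trout overgrazing.
A separate upstream branch: the mayfly collapse ← the planktonic macrophyte recruitment failure ← the coastal zooplankton overgrazing.
Each of those chain origins has no stated cause.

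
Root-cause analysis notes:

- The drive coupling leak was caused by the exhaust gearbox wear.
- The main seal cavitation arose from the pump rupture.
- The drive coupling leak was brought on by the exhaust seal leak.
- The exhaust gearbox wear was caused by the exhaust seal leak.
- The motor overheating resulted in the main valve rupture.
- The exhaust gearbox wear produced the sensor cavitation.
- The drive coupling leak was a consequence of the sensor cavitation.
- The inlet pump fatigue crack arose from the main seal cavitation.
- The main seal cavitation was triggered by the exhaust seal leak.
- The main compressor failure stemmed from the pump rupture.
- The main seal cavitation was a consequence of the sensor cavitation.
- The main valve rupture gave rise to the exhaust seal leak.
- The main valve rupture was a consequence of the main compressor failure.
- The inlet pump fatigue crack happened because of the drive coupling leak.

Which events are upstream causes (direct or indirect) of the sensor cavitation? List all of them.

Immediate cause of the sensor cavitation: the exhaust gearbox wear.
Further upstream: the motor overheating, the pump rupture, the main compressor failure, the main valve rupture, the exhaust seal leak.

the exhaust gearbox wear, the exhaust seal leak, the main compressor failure, the main valve rupture, the motor overheating, the pump rupture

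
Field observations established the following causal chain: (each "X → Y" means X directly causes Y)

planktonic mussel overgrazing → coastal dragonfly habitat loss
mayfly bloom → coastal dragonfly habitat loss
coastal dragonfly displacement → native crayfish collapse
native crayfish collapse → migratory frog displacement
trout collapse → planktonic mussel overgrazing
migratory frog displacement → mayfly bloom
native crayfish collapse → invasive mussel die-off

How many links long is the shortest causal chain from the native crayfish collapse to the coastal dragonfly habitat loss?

Shortest chain: the native crayfish collapse → the migratory frog displacement → the mayfly bloom → the coastal dragonfly habitat loss.

3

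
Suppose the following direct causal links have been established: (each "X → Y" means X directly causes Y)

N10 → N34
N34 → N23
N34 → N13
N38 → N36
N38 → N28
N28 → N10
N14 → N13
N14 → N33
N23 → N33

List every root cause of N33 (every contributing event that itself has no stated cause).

Tracing upstream from N33: N33 ← N23 ← N34 ← N10 ← N28 ← N38.
A separate upstream branch: N33 ← N14.
Each of those chain origins has no stated cause.

N14, N38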